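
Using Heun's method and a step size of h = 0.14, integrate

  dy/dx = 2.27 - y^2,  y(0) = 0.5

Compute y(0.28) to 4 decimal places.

0.9658

Heun: k1 = f(x_n, y_n); k2 = f(x_n + h, y_n + h·k1); y_{n+1} = y_n + (h/2)·(k1 + k2).
x=0.000000, y=0.500000:
  k1 = f(0.000000, 0.500000) = 2.020000
  k2 = f(0.140000, 0.782800) = 1.657224
  y ← 0.500000 + (0.14/2)·(2.020000 + 1.657224) = 0.757406
x=0.140000, y=0.757406:
  k1 = f(0.140000, 0.757406) = 1.696337
  k2 = f(0.280000, 0.994893) = 1.280188
  y ← 0.757406 + (0.14/2)·(1.696337 + 1.280188) = 0.965762
y(0.28) ≈ 0.9658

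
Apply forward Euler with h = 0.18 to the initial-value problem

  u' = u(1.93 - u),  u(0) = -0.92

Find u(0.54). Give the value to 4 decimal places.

-3.8875

Euler: u_{n+1} = u_n + h·f(t_n, u_n).
t=0.000000, u=-0.920000: f=-2.622000 → u ← -0.920000 + 0.18·(-2.622000) = -1.391960
t=0.180000, u=-1.391960: f=-4.624035 → u ← -1.391960 + 0.18·(-4.624035) = -2.224286
t=0.360000, u=-2.224286: f=-9.240323 → u ← -2.224286 + 0.18·(-9.240323) = -3.887544
u(0.54) ≈ -3.8875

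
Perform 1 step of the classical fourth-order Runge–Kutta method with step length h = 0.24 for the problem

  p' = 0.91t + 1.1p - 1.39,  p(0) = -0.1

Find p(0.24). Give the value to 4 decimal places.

RK4: k1 = f(t_n, p_n); k2 = f(t_n + h/2, p_n + (h/2)·k1); k3 = f(t_n + h/2, p_n + (h/2)·k2); k4 = f(t_n + h, p_n + h·k3); p_{n+1} = p_n + (h/6)·(k1 + 2k2 + 2k3 + k4).
t=0.000000, p=-0.100000:
  k1 = f(0.000000, -0.100000) = -1.500000
  k2 = f(0.120000, -0.280000) = -1.588800
  k3 = f(0.120000, -0.290656) = -1.600522
  k4 = f(0.240000, -0.484125) = -1.704138
  p ← -0.100000 + (0.24/6)·(k1 + 2k2 + 2k3 + k4) = -0.483311
p(0.24) ≈ -0.4833

-0.4833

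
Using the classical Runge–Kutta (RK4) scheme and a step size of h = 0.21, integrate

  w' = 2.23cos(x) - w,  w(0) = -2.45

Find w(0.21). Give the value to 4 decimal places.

RK4: k1 = f(x_n, w_n); k2 = f(x_n + h/2, w_n + (h/2)·k1); k3 = f(x_n + h/2, w_n + (h/2)·k2); k4 = f(x_n + h, w_n + h·k3); w_{n+1} = w_n + (h/6)·(k1 + 2k2 + 2k3 + k4).
x=0.000000, w=-2.450000:
  k1 = f(0.000000, -2.450000) = 4.680000
  k2 = f(0.105000, -1.958600) = 4.176318
  k3 = f(0.105000, -2.011487) = 4.229205
  k4 = f(0.210000, -1.561867) = 3.742876
  w ← -2.450000 + (0.21/6)·(k1 + 2k2 + 2k3 + k4) = -1.566813
w(0.21) ≈ -1.5668

-1.5668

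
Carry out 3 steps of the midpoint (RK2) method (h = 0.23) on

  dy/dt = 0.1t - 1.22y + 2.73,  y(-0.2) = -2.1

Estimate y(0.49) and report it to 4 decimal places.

Midpoint: k1 = f(t_n, y_n); k2 = f(t_n + h/2, y_n + (h/2)·k1); y_{n+1} = y_n + h·k2.
t=-0.200000, y=-2.100000:
  k1 = f(-0.200000, -2.100000) = 5.272000
  k2 = f(-0.085000, -1.493720) = 4.543838
  y ← -2.100000 + 0.23·4.543838 = -1.054917
t=0.030000, y=-1.054917:
  k1 = f(0.030000, -1.054917) = 4.019999
  k2 = f(0.145000, -0.592617) = 3.467493
  y ← -1.054917 + 0.23·3.467493 = -0.257394
t=0.260000, y=-0.257394:
  k1 = f(0.260000, -0.257394) = 3.070020
  k2 = f(0.375000, 0.095659) = 2.650797
  y ← -0.257394 + 0.23·2.650797 = 0.352289
y(0.49) ≈ 0.3523

0.3523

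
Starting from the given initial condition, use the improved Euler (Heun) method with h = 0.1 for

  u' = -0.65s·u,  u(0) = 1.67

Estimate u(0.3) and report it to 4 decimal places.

1.6218

Heun: k1 = f(s_n, u_n); k2 = f(s_n + h, u_n + h·k1); u_{n+1} = u_n + (h/2)·(k1 + k2).
s=0.000000, u=1.670000:
  k1 = f(0.000000, 1.670000) = 0.000000
  k2 = f(0.100000, 1.670000) = -0.108550
  u ← 1.670000 + (0.1/2)·(0.000000 + (-0.108550)) = 1.664573
s=0.100000, u=1.664573:
  k1 = f(0.100000, 1.664573) = -0.108197
  k2 = f(0.200000, 1.653753) = -0.214988
  u ← 1.664573 + (0.1/2)·(-0.108197 + (-0.214988)) = 1.648413
s=0.200000, u=1.648413:
  k1 = f(0.200000, 1.648413) = -0.214294
  k2 = f(0.300000, 1.626984) = -0.317262
  u ← 1.648413 + (0.1/2)·(-0.214294 + (-0.317262)) = 1.621835
u(0.3) ≈ 1.6218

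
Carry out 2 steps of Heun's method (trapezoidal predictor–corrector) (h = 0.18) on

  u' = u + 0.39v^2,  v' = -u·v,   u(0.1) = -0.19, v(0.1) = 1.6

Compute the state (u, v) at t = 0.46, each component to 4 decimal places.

Heun on (u,v): k1 = f(t_n, state_n); k2 = f(t_n + h, state_n + h·k1); state_{n+1} = state_n + (h/2)·(k1 + k2).
0.100000: (-0.190000, 1.600000)
  k1 = (0.808400, 0.304000)
  predictor → (-0.044488, 1.654720)
  k2 = (1.023370, 0.073615)
  → (-0.025141, 1.633985)
0.280000: (-0.025141, 1.633985)
  k1 = (1.016124, 0.041079)
  predictor → (0.157762, 1.641380)
  k2 = (1.208471, -0.258947)
  → (0.175073, 1.614377)
(u(0.46), v(0.46)) ≈ (0.1751, 1.6144)

0.1751, 1.6144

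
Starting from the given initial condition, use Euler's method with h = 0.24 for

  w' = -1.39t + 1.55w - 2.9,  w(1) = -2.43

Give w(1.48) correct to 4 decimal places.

-7.0965

Euler: w_{n+1} = w_n + h·f(t_n, w_n).
t=1.000000, w=-2.430000: f=-8.056500 → w ← -2.430000 + 0.24·(-8.056500) = -4.363560
t=1.240000, w=-4.363560: f=-11.387118 → w ← -4.363560 + 0.24·(-11.387118) = -7.096468
w(1.48) ≈ -7.0965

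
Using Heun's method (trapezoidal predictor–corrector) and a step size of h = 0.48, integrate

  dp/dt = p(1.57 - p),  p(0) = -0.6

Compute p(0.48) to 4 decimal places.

Heun: k1 = f(t_n, p_n); k2 = f(t_n + h, p_n + h·k1); p_{n+1} = p_n + (h/2)·(k1 + k2).
t=0.000000, p=-0.600000:
  k1 = f(0.000000, -0.600000) = -1.302000
  k2 = f(0.480000, -1.224960) = -3.423714
  p ← -0.600000 + (0.48/2)·(-1.302000 + (-3.423714)) = -1.734171
p(0.48) ≈ -1.7342

-1.7342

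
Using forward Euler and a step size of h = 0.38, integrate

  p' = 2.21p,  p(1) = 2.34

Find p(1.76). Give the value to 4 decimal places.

7.9206

Euler: p_{n+1} = p_n + h·f(x_n, p_n).
x=1.000000, p=2.340000: f=5.171400 → p ← 2.340000 + 0.38·5.171400 = 4.305132
x=1.380000, p=4.305132: f=9.514342 → p ← 4.305132 + 0.38·9.514342 = 7.920582
p(1.76) ≈ 7.9206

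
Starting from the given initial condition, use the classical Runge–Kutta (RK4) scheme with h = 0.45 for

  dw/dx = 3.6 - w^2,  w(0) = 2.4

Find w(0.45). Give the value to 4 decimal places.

RK4: k1 = f(x_n, w_n); k2 = f(x_n + h/2, w_n + (h/2)·k1); k3 = f(x_n + h/2, w_n + (h/2)·k2); k4 = f(x_n + h, w_n + h·k3); w_{n+1} = w_n + (h/6)·(k1 + 2k2 + 2k3 + k4).
x=0.000000, w=2.400000:
  k1 = f(0.000000, 2.400000) = -2.160000
  k2 = f(0.225000, 1.914000) = -0.063396
  k3 = f(0.225000, 2.385736) = -2.091736
  k4 = f(0.450000, 1.458719) = 1.472139
  w ← 2.400000 + (0.45/6)·(k1 + 2k2 + 2k3 + k4) = 2.025141
w(0.45) ≈ 2.0251

2.0251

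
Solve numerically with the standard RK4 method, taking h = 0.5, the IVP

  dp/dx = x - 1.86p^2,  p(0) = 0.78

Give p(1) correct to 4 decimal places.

0.6209

RK4: k1 = f(x_n, p_n); k2 = f(x_n + h/2, p_n + (h/2)·k1); k3 = f(x_n + h/2, p_n + (h/2)·k2); k4 = f(x_n + h, p_n + h·k3); p_{n+1} = p_n + (h/6)·(k1 + 2k2 + 2k3 + k4).
x=0.000000, p=0.780000:
  k1 = f(0.000000, 0.780000) = -1.131624
  k2 = f(0.250000, 0.497094) = -0.209611
  k3 = f(0.250000, 0.727597) = -0.734680
  k4 = f(0.500000, 0.412660) = 0.183264
  p ← 0.780000 + (0.5/6)·(k1 + 2k2 + 2k3 + k4) = 0.543588
x=0.500000, p=0.543588:
  k1 = f(0.500000, 0.543588) = -0.049608
  k2 = f(0.750000, 0.531186) = 0.225185
  k3 = f(0.750000, 0.599884) = 0.080658
  k4 = f(1.000000, 0.583917) = 0.365816
  p ← 0.543588 + (0.5/6)·(k1 + 2k2 + 2k3 + k4) = 0.620913
p(1) ≈ 0.6209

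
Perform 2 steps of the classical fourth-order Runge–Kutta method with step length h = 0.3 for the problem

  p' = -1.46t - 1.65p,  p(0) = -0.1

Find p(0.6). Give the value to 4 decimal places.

RK4: k1 = f(t_n, p_n); k2 = f(t_n + h/2, p_n + (h/2)·k1); k3 = f(t_n + h/2, p_n + (h/2)·k2); k4 = f(t_n + h, p_n + h·k3); p_{n+1} = p_n + (h/6)·(k1 + 2k2 + 2k3 + k4).
t=0.000000, p=-0.100000:
  k1 = f(0.000000, -0.100000) = 0.165000
  k2 = f(0.150000, -0.075250) = -0.094837
  k3 = f(0.150000, -0.114226) = -0.030528
  k4 = f(0.300000, -0.109158) = -0.257889
  p ← -0.100000 + (0.3/6)·(k1 + 2k2 + 2k3 + k4) = -0.117181
t=0.300000, p=-0.117181:
  k1 = f(0.300000, -0.117181) = -0.244651
  k2 = f(0.450000, -0.153879) = -0.403100
  k3 = f(0.450000, -0.177646) = -0.363884
  k4 = f(0.600000, -0.226346) = -0.502529
  p ← -0.117181 + (0.3/6)·(k1 + 2k2 + 2k3 + k4) = -0.231238
p(0.6) ≈ -0.2312

-0.2312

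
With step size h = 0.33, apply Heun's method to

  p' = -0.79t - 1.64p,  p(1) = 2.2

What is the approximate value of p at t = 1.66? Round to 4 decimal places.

Heun: k1 = f(t_n, p_n); k2 = f(t_n + h, p_n + h·k1); p_{n+1} = p_n + (h/2)·(k1 + k2).
t=1.000000, p=2.200000:
  k1 = f(1.000000, 2.200000) = -4.398000
  k2 = f(1.330000, 0.748660) = -2.278502
  p ← 2.200000 + (0.33/2)·(-4.398000 + (-2.278502)) = 1.098377
t=1.330000, p=1.098377:
  k1 = f(1.330000, 1.098377) = -2.852038
  k2 = f(1.660000, 0.157204) = -1.569215
  p ← 1.098377 + (0.33/2)·(-2.852038 + (-1.569215)) = 0.368870
p(1.66) ≈ 0.3689

0.3689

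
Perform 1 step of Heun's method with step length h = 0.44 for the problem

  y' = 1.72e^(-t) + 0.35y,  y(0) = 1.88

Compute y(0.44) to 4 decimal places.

2.8722

Heun: k1 = f(t_n, y_n); k2 = f(t_n + h, y_n + h·k1); y_{n+1} = y_n + (h/2)·(k1 + k2).
t=0.000000, y=1.880000:
  k1 = f(0.000000, 1.880000) = 2.378000
  k2 = f(0.440000, 2.926320) = 2.131955
  y ← 1.880000 + (0.44/2)·(2.378000 + 2.131955) = 2.872190
y(0.44) ≈ 2.8722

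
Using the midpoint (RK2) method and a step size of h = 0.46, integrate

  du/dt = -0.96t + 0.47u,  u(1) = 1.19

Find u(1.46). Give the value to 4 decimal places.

Midpoint: k1 = f(t_n, u_n); k2 = f(t_n + h/2, u_n + (h/2)·k1); u_{n+1} = u_n + h·k2.
t=1.000000, u=1.190000:
  k1 = f(1.000000, 1.190000) = -0.400700
  k2 = f(1.230000, 1.097839) = -0.664816
  u ← 1.190000 + 0.46·(-0.664816) = 0.884185
u(1.46) ≈ 0.8842

0.8842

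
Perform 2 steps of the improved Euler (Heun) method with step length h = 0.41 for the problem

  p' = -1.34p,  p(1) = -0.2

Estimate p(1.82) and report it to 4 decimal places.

-0.0724

Heun: k1 = f(s_n, p_n); k2 = f(s_n + h, p_n + h·k1); p_{n+1} = p_n + (h/2)·(k1 + k2).
s=1.000000, p=-0.200000:
  k1 = f(1.000000, -0.200000) = 0.268000
  k2 = f(1.410000, -0.090120) = 0.120761
  p ← -0.200000 + (0.41/2)·(0.268000 + 0.120761) = -0.120304
s=1.410000, p=-0.120304:
  k1 = f(1.410000, -0.120304) = 0.161207
  k2 = f(1.820000, -0.054209) = 0.072640
  p ← -0.120304 + (0.41/2)·(0.161207 + 0.072640) = -0.072365
p(1.82) ≈ -0.0724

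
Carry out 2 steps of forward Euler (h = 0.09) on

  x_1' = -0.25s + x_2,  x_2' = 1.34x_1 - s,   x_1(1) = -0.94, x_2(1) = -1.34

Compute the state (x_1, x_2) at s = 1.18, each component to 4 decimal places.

Euler on (x_1,x_2): x_1_{n+1} = x_1_n + h·x_1', x_2_{n+1} = x_2_n + h·x_2'.
1.000000: (-0.940000, -1.340000); f=(-1.590000, -2.259600) → (-1.083100, -1.543364)
1.090000: (-1.083100, -1.543364); f=(-1.815864, -2.541354) → (-1.246528, -1.772086)
(x_1(1.18), x_2(1.18)) ≈ (-1.2465, -1.7721)

-1.2465, -1.7721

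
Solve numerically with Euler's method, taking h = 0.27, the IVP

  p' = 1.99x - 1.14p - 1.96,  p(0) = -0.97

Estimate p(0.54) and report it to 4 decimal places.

-1.2152

Euler: p_{n+1} = p_n + h·f(x_n, p_n).
x=0.000000, p=-0.970000: f=-0.854200 → p ← -0.970000 + 0.27·(-0.854200) = -1.200634
x=0.270000, p=-1.200634: f=-0.053977 → p ← -1.200634 + 0.27·(-0.053977) = -1.215208
p(0.54) ≈ -1.2152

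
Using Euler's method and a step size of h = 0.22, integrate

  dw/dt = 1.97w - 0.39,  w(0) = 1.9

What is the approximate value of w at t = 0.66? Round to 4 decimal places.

Euler: w_{n+1} = w_n + h·f(t_n, w_n).
t=0.000000, w=1.900000: f=3.353000 → w ← 1.900000 + 0.22·3.353000 = 2.637660
t=0.220000, w=2.637660: f=4.806190 → w ← 2.637660 + 0.22·4.806190 = 3.695022
t=0.440000, w=3.695022: f=6.889193 → w ← 3.695022 + 0.22·6.889193 = 5.210644
w(0.66) ≈ 5.2106

5.2106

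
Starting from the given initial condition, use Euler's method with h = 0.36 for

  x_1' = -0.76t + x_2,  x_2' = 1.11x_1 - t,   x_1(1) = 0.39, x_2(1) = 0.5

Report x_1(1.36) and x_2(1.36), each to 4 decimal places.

0.2964, 0.2958

Euler on (x_1,x_2): x_1_{n+1} = x_1_n + h·x_1', x_2_{n+1} = x_2_n + h·x_2'.
1.000000: (0.390000, 0.500000); f=(-0.260000, -0.567100) → (0.296400, 0.295844)
(x_1(1.36), x_2(1.36)) ≈ (0.2964, 0.2958)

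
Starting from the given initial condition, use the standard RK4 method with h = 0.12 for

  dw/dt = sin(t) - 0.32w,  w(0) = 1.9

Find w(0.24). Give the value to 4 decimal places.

RK4: k1 = f(t_n, w_n); k2 = f(t_n + h/2, w_n + (h/2)·k1); k3 = f(t_n + h/2, w_n + (h/2)·k2); k4 = f(t_n + h, w_n + h·k3); w_{n+1} = w_n + (h/6)·(k1 + 2k2 + 2k3 + k4).
t=0.000000, w=1.900000:
  k1 = f(0.000000, 1.900000) = -0.608000
  k2 = f(0.060000, 1.863520) = -0.536362
  k3 = f(0.060000, 1.867818) = -0.537738
  k4 = f(0.120000, 1.835471) = -0.467639
  w ← 1.900000 + (0.12/6)·(k1 + 2k2 + 2k3 + k4) = 1.835523
t=0.120000, w=1.835523:
  k1 = f(0.120000, 1.835523) = -0.467655
  k2 = f(0.180000, 1.807464) = -0.399359
  k3 = f(0.180000, 1.811562) = -0.400670
  k4 = f(0.240000, 1.787443) = -0.334279
  w ← 1.835523 + (0.12/6)·(k1 + 2k2 + 2k3 + k4) = 1.787483
w(0.24) ≈ 1.7875

1.7875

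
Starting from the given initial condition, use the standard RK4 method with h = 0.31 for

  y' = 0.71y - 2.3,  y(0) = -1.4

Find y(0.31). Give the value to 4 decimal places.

RK4: k1 = f(x_n, y_n); k2 = f(x_n + h/2, y_n + (h/2)·k1); k3 = f(x_n + h/2, y_n + (h/2)·k2); k4 = f(x_n + h, y_n + h·k3); y_{n+1} = y_n + (h/6)·(k1 + 2k2 + 2k3 + k4).
x=0.000000, y=-1.400000:
  k1 = f(0.000000, -1.400000) = -3.294000
  k2 = f(0.155000, -1.910570) = -3.656505
  k3 = f(0.155000, -1.966758) = -3.696398
  k4 = f(0.310000, -2.545883) = -4.107577
  y ← -1.400000 + (0.31/6)·(k1 + 2k2 + 2k3 + k4) = -2.542215
y(0.31) ≈ -2.5422

-2.5422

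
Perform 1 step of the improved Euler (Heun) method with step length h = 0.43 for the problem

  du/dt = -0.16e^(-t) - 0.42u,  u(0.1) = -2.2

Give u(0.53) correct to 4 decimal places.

-1.8843

Heun: k1 = f(t_n, u_n); k2 = f(t_n + h, u_n + h·k1); u_{n+1} = u_n + (h/2)·(k1 + k2).
t=0.100000, u=-2.200000:
  k1 = f(0.100000, -2.200000) = 0.779226
  k2 = f(0.530000, -1.864933) = 0.689095
  u ← -2.200000 + (0.43/2)·(0.779226 + 0.689095) = -1.884311
u(0.53) ≈ -1.8843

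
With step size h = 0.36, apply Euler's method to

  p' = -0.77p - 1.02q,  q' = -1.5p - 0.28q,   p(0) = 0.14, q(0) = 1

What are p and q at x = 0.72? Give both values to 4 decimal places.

-0.4947, 0.8842

Euler on (p,q): p_{n+1} = p_n + h·p', q_{n+1} = q_n + h·q'.
0.000000: (0.140000, 1.000000); f=(-1.127800, -0.490000) → (-0.266008, 0.823600)
0.360000: (-0.266008, 0.823600); f=(-0.635246, 0.168404) → (-0.494697, 0.884225)
(p(0.72), q(0.72)) ≈ (-0.4947, 0.8842)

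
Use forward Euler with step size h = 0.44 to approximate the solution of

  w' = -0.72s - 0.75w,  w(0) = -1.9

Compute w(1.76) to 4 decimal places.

Euler: w_{n+1} = w_n + h·f(s_n, w_n).
s=0.000000, w=-1.900000: f=1.425000 → w ← -1.900000 + 0.44·1.425000 = -1.273000
s=0.440000, w=-1.273000: f=0.637950 → w ← -1.273000 + 0.44·0.637950 = -0.992302
s=0.880000, w=-0.992302: f=0.110627 → w ← -0.992302 + 0.44·0.110627 = -0.943626
s=1.320000, w=-0.943626: f=-0.242680 → w ← -0.943626 + 0.44·(-0.242680) = -1.050406
w(1.76) ≈ -1.0504

-1.0504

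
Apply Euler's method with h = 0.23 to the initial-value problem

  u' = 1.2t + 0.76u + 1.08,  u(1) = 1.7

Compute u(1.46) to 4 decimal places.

Euler: u_{n+1} = u_n + h·f(t_n, u_n).
t=1.000000, u=1.700000: f=3.572000 → u ← 1.700000 + 0.23·3.572000 = 2.521560
t=1.230000, u=2.521560: f=4.472386 → u ← 2.521560 + 0.23·4.472386 = 3.550209
u(1.46) ≈ 3.5502

3.5502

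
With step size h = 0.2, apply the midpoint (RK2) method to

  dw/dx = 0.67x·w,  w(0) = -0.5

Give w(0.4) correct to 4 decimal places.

-0.5273

Midpoint: k1 = f(x_n, w_n); k2 = f(x_n + h/2, w_n + (h/2)·k1); w_{n+1} = w_n + h·k2.
x=0.000000, w=-0.500000:
  k1 = f(0.000000, -0.500000) = 0.000000
  k2 = f(0.100000, -0.500000) = -0.033500
  w ← -0.500000 + 0.2·(-0.033500) = -0.506700
x=0.200000, w=-0.506700:
  k1 = f(0.200000, -0.506700) = -0.067898
  k2 = f(0.300000, -0.513490) = -0.103211
  w ← -0.506700 + 0.2·(-0.103211) = -0.527342
w(0.4) ≈ -0.5273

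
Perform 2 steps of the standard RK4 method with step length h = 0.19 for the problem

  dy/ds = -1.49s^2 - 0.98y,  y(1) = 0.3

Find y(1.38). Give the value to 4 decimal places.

RK4: k1 = f(s_n, y_n); k2 = f(s_n + h/2, y_n + (h/2)·k1); k3 = f(s_n + h/2, y_n + (h/2)·k2); k4 = f(s_n + h, y_n + h·k3); y_{n+1} = y_n + (h/6)·(k1 + 2k2 + 2k3 + k4).
s=1.000000, y=0.300000:
  k1 = f(1.000000, 0.300000) = -1.784000
  k2 = f(1.095000, 0.130520) = -1.914457
  k3 = f(1.095000, 0.118127) = -1.902311
  k4 = f(1.190000, -0.061439) = -2.049779
  y ← 0.300000 + (0.19/6)·(k1 + 2k2 + 2k3 + k4) = -0.063132
s=1.190000, y=-0.063132:
  k1 = f(1.190000, -0.063132) = -2.048120
  k2 = f(1.285000, -0.257703) = -2.207776
  k3 = f(1.285000, -0.272870) = -2.192912
  k4 = f(1.380000, -0.479785) = -2.367367
  y ← -0.063132 + (0.19/6)·(k1 + 2k2 + 2k3 + k4) = -0.481666
y(1.38) ≈ -0.4817

-0.4817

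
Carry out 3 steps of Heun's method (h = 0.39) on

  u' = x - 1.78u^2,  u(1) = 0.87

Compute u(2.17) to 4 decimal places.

Heun: k1 = f(x_n, u_n); k2 = f(x_n + h, u_n + h·k1); u_{n+1} = u_n + (h/2)·(k1 + k2).
x=1.000000, u=0.870000:
  k1 = f(1.000000, 0.870000) = -0.347282
  k2 = f(1.390000, 0.734560) = 0.429550
  u ← 0.870000 + (0.39/2)·(-0.347282 + 0.429550) = 0.886042
x=1.390000, u=0.886042:
  k1 = f(1.390000, 0.886042) = -0.007426
  k2 = f(1.780000, 0.883146) = 0.391694
  u ← 0.886042 + (0.39/2)·(-0.007426 + 0.391694) = 0.960975
x=1.780000, u=0.960975:
  k1 = f(1.780000, 0.960975) = 0.136219
  k2 = f(2.170000, 1.014100) = 0.339449
  u ← 0.960975 + (0.39/2)·(0.136219 + 0.339449) = 1.053730
u(2.17) ≈ 1.0537

1.0537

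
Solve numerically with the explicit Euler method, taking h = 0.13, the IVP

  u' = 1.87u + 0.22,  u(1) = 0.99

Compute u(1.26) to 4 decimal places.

Euler: u_{n+1} = u_n + h·f(t_n, u_n).
t=1.000000, u=0.990000: f=2.071300 → u ← 0.990000 + 0.13·2.071300 = 1.259269
t=1.130000, u=1.259269: f=2.574833 → u ← 1.259269 + 0.13·2.574833 = 1.593997
u(1.26) ≈ 1.5940

1.5940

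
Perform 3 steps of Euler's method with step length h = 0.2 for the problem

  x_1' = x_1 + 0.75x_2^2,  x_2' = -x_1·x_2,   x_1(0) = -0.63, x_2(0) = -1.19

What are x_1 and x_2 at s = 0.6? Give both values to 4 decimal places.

-0.1285, -1.5994

Euler on (x_1,x_2): x_1_{n+1} = x_1_n + h·x_1', x_2_{n+1} = x_2_n + h·x_2'.
0.000000: (-0.630000, -1.190000); f=(0.432075, -0.749700) → (-0.543585, -1.339940)
0.200000: (-0.543585, -1.339940); f=(0.802994, -0.728371) → (-0.382986, -1.485614)
0.400000: (-0.382986, -1.485614); f=(1.272301, -0.568970) → (-0.128526, -1.599408)
(x_1(0.6), x_2(0.6)) ≈ (-0.1285, -1.5994)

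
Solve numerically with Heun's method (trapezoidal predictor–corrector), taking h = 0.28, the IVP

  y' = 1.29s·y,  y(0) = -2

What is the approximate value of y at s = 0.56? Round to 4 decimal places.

Heun: k1 = f(s_n, y_n); k2 = f(s_n + h, y_n + h·k1); y_{n+1} = y_n + (h/2)·(k1 + k2).
s=0.000000, y=-2.000000:
  k1 = f(0.000000, -2.000000) = 0.000000
  k2 = f(0.280000, -2.000000) = -0.722400
  y ← -2.000000 + (0.28/2)·(0.000000 + (-0.722400)) = -2.101136
s=0.280000, y=-2.101136:
  k1 = f(0.280000, -2.101136) = -0.758930
  k2 = f(0.560000, -2.313636) = -1.671371
  y ← -2.101136 + (0.28/2)·(-0.758930 + (-1.671371)) = -2.441378
y(0.56) ≈ -2.4414

-2.4414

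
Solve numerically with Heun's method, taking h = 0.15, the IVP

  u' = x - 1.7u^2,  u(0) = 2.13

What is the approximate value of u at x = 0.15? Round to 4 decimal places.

Heun: k1 = f(x_n, u_n); k2 = f(x_n + h, u_n + h·k1); u_{n+1} = u_n + (h/2)·(k1 + k2).
x=0.000000, u=2.130000:
  k1 = f(0.000000, 2.130000) = -7.712730
  k2 = f(0.150000, 0.973091) = -1.459739
  u ← 2.130000 + (0.15/2)·(-7.712730 + (-1.459739)) = 1.442065
u(0.15) ≈ 1.4421

1.4421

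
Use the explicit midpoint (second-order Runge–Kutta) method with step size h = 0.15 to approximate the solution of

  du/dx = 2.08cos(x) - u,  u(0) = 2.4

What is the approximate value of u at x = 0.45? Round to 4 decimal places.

2.2566

Midpoint: k1 = f(x_n, u_n); k2 = f(x_n + h/2, u_n + (h/2)·k1); u_{n+1} = u_n + h·k2.
x=0.000000, u=2.400000:
  k1 = f(0.000000, 2.400000) = -0.320000
  k2 = f(0.075000, 2.376000) = -0.301847
  u ← 2.400000 + 0.15·(-0.301847) = 2.354723
x=0.150000, u=2.354723:
  k1 = f(0.150000, 2.354723) = -0.298079
  k2 = f(0.225000, 2.332367) = -0.304795
  u ← 2.354723 + 0.15·(-0.304795) = 2.309004
x=0.300000, u=2.309004:
  k1 = f(0.300000, 2.309004) = -0.321904
  k2 = f(0.375000, 2.284861) = -0.349405
  u ← 2.309004 + 0.15·(-0.349405) = 2.256593
u(0.45) ≈ 2.2566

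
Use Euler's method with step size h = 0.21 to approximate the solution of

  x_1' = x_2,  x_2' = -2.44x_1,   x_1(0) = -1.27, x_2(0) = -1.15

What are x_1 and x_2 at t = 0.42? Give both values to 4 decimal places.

-1.6163, 0.2752

Euler on (x_1,x_2): x_1_{n+1} = x_1_n + h·x_1', x_2_{n+1} = x_2_n + h·x_2'.
0.000000: (-1.270000, -1.150000); f=(-1.150000, 3.098800) → (-1.511500, -0.499252)
0.210000: (-1.511500, -0.499252); f=(-0.499252, 3.688060) → (-1.616343, 0.275241)
(x_1(0.42), x_2(0.42)) ≈ (-1.6163, 0.2752)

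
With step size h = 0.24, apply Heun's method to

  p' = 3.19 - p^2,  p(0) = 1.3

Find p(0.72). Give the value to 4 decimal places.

Heun: k1 = f(x_n, p_n); k2 = f(x_n + h, p_n + h·k1); p_{n+1} = p_n + (h/2)·(k1 + k2).
x=0.000000, p=1.300000:
  k1 = f(0.000000, 1.300000) = 1.500000
  k2 = f(0.240000, 1.660000) = 0.434400
  p ← 1.300000 + (0.24/2)·(1.500000 + 0.434400) = 1.532128
x=0.240000, p=1.532128:
  k1 = f(0.240000, 1.532128) = 0.842584
  k2 = f(0.480000, 1.734348) = 0.182037
  p ← 1.532128 + (0.24/2)·(0.842584 + 0.182037) = 1.655082
x=0.480000, p=1.655082:
  k1 = f(0.480000, 1.655082) = 0.450702
  k2 = f(0.720000, 1.763251) = 0.080946
  p ← 1.655082 + (0.24/2)·(0.450702 + 0.080946) = 1.718880
p(0.72) ≈ 1.7189

1.7189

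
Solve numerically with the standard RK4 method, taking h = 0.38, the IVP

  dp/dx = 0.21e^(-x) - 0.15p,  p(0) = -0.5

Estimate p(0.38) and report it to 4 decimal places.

-0.4079

RK4: k1 = f(x_n, p_n); k2 = f(x_n + h/2, p_n + (h/2)·k1); k3 = f(x_n + h/2, p_n + (h/2)·k2); k4 = f(x_n + h, p_n + h·k3); p_{n+1} = p_n + (h/6)·(k1 + 2k2 + 2k3 + k4).
x=0.000000, p=-0.500000:
  k1 = f(0.000000, -0.500000) = 0.285000
  k2 = f(0.190000, -0.445850) = 0.240539
  k3 = f(0.190000, -0.454298) = 0.241806
  k4 = f(0.380000, -0.408114) = 0.204828
  p ← -0.500000 + (0.38/6)·(k1 + 2k2 + 2k3 + k4) = -0.407881
p(0.38) ≈ -0.4079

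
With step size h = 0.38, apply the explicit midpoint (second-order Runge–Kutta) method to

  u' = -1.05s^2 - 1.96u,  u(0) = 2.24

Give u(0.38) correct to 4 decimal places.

1.1785

Midpoint: k1 = f(s_n, u_n); k2 = f(s_n + h/2, u_n + (h/2)·k1); u_{n+1} = u_n + h·k2.
s=0.000000, u=2.240000:
  k1 = f(0.000000, 2.240000) = -4.390400
  k2 = f(0.190000, 1.405824) = -2.793320
  u ← 2.240000 + 0.38·(-2.793320) = 1.178538
u(0.38) ≈ 1.1785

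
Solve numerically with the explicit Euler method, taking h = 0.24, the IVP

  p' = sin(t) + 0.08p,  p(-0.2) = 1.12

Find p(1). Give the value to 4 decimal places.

1.5462

Euler: p_{n+1} = p_n + h·f(t_n, p_n).
t=-0.200000, p=1.120000: f=-0.109069 → p ← 1.120000 + 0.24·(-0.109069) = 1.093823
t=0.040000, p=1.093823: f=0.127495 → p ← 1.093823 + 0.24·0.127495 = 1.124422
t=0.280000, p=1.124422: f=0.366309 → p ← 1.124422 + 0.24·0.366309 = 1.212336
t=0.520000, p=1.212336: f=0.593867 → p ← 1.212336 + 0.24·0.593867 = 1.354865
t=0.760000, p=1.354865: f=0.797311 → p ← 1.354865 + 0.24·0.797311 = 1.546219
p(1) ≈ 1.5462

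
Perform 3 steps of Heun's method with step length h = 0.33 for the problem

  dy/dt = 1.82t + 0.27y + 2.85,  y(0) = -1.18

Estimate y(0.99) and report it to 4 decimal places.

2.6551

Heun: k1 = f(t_n, y_n); k2 = f(t_n + h, y_n + h·k1); y_{n+1} = y_n + (h/2)·(k1 + k2).
t=0.000000, y=-1.180000:
  k1 = f(0.000000, -1.180000) = 2.531400
  k2 = f(0.330000, -0.344638) = 3.357548
  y ← -1.180000 + (0.33/2)·(2.531400 + 3.357548) = -0.208324
t=0.330000, y=-0.208324:
  k1 = f(0.330000, -0.208324) = 3.394353
  k2 = f(0.660000, 0.911813) = 4.297389
  y ← -0.208324 + (0.33/2)·(3.394353 + 4.297389) = 1.060814
t=0.660000, y=1.060814:
  k1 = f(0.660000, 1.060814) = 4.337620
  k2 = f(0.990000, 2.492228) = 5.324702
  y ← 1.060814 + (0.33/2)·(4.337620 + 5.324702) = 2.655097
y(0.99) ≈ 2.6551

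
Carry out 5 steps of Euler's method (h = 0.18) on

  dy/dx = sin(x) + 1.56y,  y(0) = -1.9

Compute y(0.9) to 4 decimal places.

-6.1398

Euler: y_{n+1} = y_n + h·f(x_n, y_n).
x=0.000000, y=-1.900000: f=-2.964000 → y ← -1.900000 + 0.18·(-2.964000) = -2.433520
x=0.180000, y=-2.433520: f=-3.617262 → y ← -2.433520 + 0.18·(-3.617262) = -3.084627
x=0.360000, y=-3.084627: f=-4.459744 → y ← -3.084627 + 0.18·(-4.459744) = -3.887381
x=0.540000, y=-3.887381: f=-5.550178 → y ← -3.887381 + 0.18·(-5.550178) = -4.886413
x=0.720000, y=-4.886413: f=-6.963420 → y ← -4.886413 + 0.18·(-6.963420) = -6.139829
y(0.9) ≈ -6.1398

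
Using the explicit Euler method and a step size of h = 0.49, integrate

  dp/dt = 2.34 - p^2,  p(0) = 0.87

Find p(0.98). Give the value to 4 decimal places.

1.4652

Euler: p_{n+1} = p_n + h·f(t_n, p_n).
t=0.000000, p=0.870000: f=1.583100 → p ← 0.870000 + 0.49·1.583100 = 1.645719
t=0.490000, p=1.645719: f=-0.368391 → p ← 1.645719 + 0.49·(-0.368391) = 1.465207
p(0.98) ≈ 1.4652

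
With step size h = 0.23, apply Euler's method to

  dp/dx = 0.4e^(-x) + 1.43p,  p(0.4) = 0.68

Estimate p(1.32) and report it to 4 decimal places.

2.4346

Euler: p_{n+1} = p_n + h·f(x_n, p_n).
x=0.400000, p=0.680000: f=1.240528 → p ← 0.680000 + 0.23·1.240528 = 0.965321
x=0.630000, p=0.965321: f=1.593446 → p ← 0.965321 + 0.23·1.593446 = 1.331814
x=0.860000, p=1.331814: f=2.073759 → p ← 1.331814 + 0.23·2.073759 = 1.808779
x=1.090000, p=1.808779: f=2.721040 → p ← 1.808779 + 0.23·2.721040 = 2.434618
p(1.32) ≈ 2.4346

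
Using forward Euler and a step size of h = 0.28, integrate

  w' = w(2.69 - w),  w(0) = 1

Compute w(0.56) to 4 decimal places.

1.9751

Euler: w_{n+1} = w_n + h·f(x_n, w_n).
x=0.000000, w=1.000000: f=1.690000 → w ← 1.000000 + 0.28·1.690000 = 1.473200
x=0.280000, w=1.473200: f=1.792590 → w ← 1.473200 + 0.28·1.792590 = 1.975125
w(0.56) ≈ 1.9751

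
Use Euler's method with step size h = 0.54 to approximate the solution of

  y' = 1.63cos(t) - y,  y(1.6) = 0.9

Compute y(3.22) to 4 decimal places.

-0.9241

Euler: y_{n+1} = y_n + h·f(t_n, y_n).
t=1.600000, y=0.900000: f=-0.947595 → y ← 0.900000 + 0.54·(-0.947595) = 0.388299
t=2.140000, y=0.388299: f=-1.266806 → y ← 0.388299 + 0.54·(-1.266806) = -0.295777
t=2.680000, y=-0.295777: f=-1.163635 → y ← -0.295777 + 0.54·(-1.163635) = -0.924139
y(3.22) ≈ -0.9241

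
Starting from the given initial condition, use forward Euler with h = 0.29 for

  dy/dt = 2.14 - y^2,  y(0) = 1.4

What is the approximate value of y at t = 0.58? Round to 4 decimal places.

1.4612

Euler: y_{n+1} = y_n + h·f(t_n, y_n).
t=0.000000, y=1.400000: f=0.180000 → y ← 1.400000 + 0.29·0.180000 = 1.452200
t=0.290000, y=1.452200: f=0.031115 → y ← 1.452200 + 0.29·0.031115 = 1.461223
y(0.58) ≈ 1.4612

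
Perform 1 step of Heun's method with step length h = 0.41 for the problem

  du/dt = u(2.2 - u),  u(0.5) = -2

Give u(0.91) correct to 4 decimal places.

-12.2529

Heun: k1 = f(t_n, u_n); k2 = f(t_n + h, u_n + h·k1); u_{n+1} = u_n + (h/2)·(k1 + k2).
t=0.500000, u=-2.000000:
  k1 = f(0.500000, -2.000000) = -8.400000
  k2 = f(0.910000, -5.444000) = -41.613936
  u ← -2.000000 + (0.41/2)·(-8.400000 + (-41.613936)) = -12.252857
u(0.91) ≈ -12.2529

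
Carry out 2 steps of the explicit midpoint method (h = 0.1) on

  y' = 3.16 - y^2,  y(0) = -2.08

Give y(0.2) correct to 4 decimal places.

Midpoint: k1 = f(x_n, y_n); k2 = f(x_n + h/2, y_n + (h/2)·k1); y_{n+1} = y_n + h·k2.
x=0.000000, y=-2.080000:
  k1 = f(0.000000, -2.080000) = -1.166400
  k2 = f(0.050000, -2.138320) = -1.412412
  y ← -2.080000 + 0.1·(-1.412412) = -2.221241
x=0.100000, y=-2.221241:
  k1 = f(0.100000, -2.221241) = -1.773913
  k2 = f(0.150000, -2.309937) = -2.175808
  y ← -2.221241 + 0.1·(-2.175808) = -2.438822
y(0.2) ≈ -2.4388

-2.4388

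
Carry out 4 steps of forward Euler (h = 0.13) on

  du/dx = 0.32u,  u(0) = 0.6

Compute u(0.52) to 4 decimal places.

0.7062

Euler: u_{n+1} = u_n + h·f(x_n, u_n).
x=0.000000, u=0.600000: f=0.192000 → u ← 0.600000 + 0.13·0.192000 = 0.624960
x=0.130000, u=0.624960: f=0.199987 → u ← 0.624960 + 0.13·0.199987 = 0.650958
x=0.260000, u=0.650958: f=0.208307 → u ← 0.650958 + 0.13·0.208307 = 0.678038
x=0.390000, u=0.678038: f=0.216972 → u ← 0.678038 + 0.13·0.216972 = 0.706245
u(0.52) ≈ 0.7062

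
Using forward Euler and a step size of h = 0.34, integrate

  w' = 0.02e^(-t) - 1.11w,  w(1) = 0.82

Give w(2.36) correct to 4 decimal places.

Euler: w_{n+1} = w_n + h·f(t_n, w_n).
t=1.000000, w=0.820000: f=-0.902842 → w ← 0.820000 + 0.34·(-0.902842) = 0.513034
t=1.340000, w=0.513034: f=-0.564230 → w ← 0.513034 + 0.34·(-0.564230) = 0.321195
t=1.680000, w=0.321195: f=-0.352799 → w ← 0.321195 + 0.34·(-0.352799) = 0.201244
t=2.020000, w=0.201244: f=-0.220727 → w ← 0.201244 + 0.34·(-0.220727) = 0.126196
w(2.36) ≈ 0.1262

0.1262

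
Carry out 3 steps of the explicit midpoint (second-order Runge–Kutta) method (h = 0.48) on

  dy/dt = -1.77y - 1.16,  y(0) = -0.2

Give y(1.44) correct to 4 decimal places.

Midpoint: k1 = f(t_n, y_n); k2 = f(t_n + h/2, y_n + (h/2)·k1); y_{n+1} = y_n + h·k2.
t=0.000000, y=-0.200000:
  k1 = f(0.000000, -0.200000) = -0.806000
  k2 = f(0.240000, -0.393440) = -0.463611
  y ← -0.200000 + 0.48·(-0.463611) = -0.422533
t=0.480000, y=-0.422533:
  k1 = f(0.480000, -0.422533) = -0.412116
  k2 = f(0.720000, -0.521441) = -0.237049
  y ← -0.422533 + 0.48·(-0.237049) = -0.536317
t=0.960000, y=-0.536317:
  k1 = f(0.960000, -0.536317) = -0.210719
  k2 = f(1.200000, -0.586890) = -0.121206
  y ← -0.536317 + 0.48·(-0.121206) = -0.594496
y(1.44) ≈ -0.5945

-0.5945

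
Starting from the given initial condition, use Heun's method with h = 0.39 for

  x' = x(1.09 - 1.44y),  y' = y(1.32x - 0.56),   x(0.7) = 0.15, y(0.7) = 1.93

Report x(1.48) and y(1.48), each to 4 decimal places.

0.0586, 1.3609

Heun on (x,y): k1 = f(t_n, state_n); k2 = f(t_n + h, state_n + h·k1); state_{n+1} = state_n + (h/2)·(k1 + k2).
0.700000: (0.150000, 1.930000)
  k1 = (-0.253380, -0.698660)
  predictor → (0.051182, 1.657523)
  k2 = (-0.066374, -0.816230)
  → (0.087648, 1.634596)
1.090000: (0.087648, 1.634596)
  k1 = (-0.110771, -0.726259)
  predictor → (0.044447, 1.351355)
  k2 = (-0.038045, -0.677475)
  → (0.058629, 1.360868)
(x(1.48), y(1.48)) ≈ (0.0586, 1.3609)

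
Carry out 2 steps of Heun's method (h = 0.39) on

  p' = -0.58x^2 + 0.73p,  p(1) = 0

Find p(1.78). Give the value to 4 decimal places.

Heun: k1 = f(x_n, p_n); k2 = f(x_n + h, p_n + h·k1); p_{n+1} = p_n + (h/2)·(k1 + k2).
x=1.000000, p=0.000000:
  k1 = f(1.000000, 0.000000) = -0.580000
  k2 = f(1.390000, -0.226200) = -1.285744
  p ← 0.000000 + (0.39/2)·(-0.580000 + (-1.285744)) = -0.363820
x=1.390000, p=-0.363820:
  k1 = f(1.390000, -0.363820) = -1.386207
  k2 = f(1.780000, -0.904441) = -2.497914
  p ← -0.363820 + (0.39/2)·(-1.386207 + (-2.497914)) = -1.121224
p(1.78) ≈ -1.1212

-1.1212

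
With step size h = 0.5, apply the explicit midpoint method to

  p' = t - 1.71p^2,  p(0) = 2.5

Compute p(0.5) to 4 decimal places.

Midpoint: k1 = f(t_n, p_n); k2 = f(t_n + h/2, p_n + (h/2)·k1); p_{n+1} = p_n + h·k2.
t=0.000000, p=2.500000:
  k1 = f(0.000000, 2.500000) = -10.687500
  k2 = f(0.250000, -0.171875) = 0.199485
  p ← 2.500000 + 0.5·0.199485 = 2.599742
p(0.5) ≈ 2.5997

2.5997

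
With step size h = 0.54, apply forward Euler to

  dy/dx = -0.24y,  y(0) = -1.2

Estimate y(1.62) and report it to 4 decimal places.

Euler: y_{n+1} = y_n + h·f(x_n, y_n).
x=0.000000, y=-1.200000: f=0.288000 → y ← -1.200000 + 0.54·0.288000 = -1.044480
x=0.540000, y=-1.044480: f=0.250675 → y ← -1.044480 + 0.54·0.250675 = -0.909115
x=1.080000, y=-0.909115: f=0.218188 → y ← -0.909115 + 0.54·0.218188 = -0.791294
y(1.62) ≈ -0.7913

-0.7913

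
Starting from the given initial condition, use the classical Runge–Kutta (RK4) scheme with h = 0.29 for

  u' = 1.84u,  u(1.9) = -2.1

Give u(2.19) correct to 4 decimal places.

-3.5798

RK4: k1 = f(x_n, u_n); k2 = f(x_n + h/2, u_n + (h/2)·k1); k3 = f(x_n + h/2, u_n + (h/2)·k2); k4 = f(x_n + h, u_n + h·k3); u_{n+1} = u_n + (h/6)·(k1 + 2k2 + 2k3 + k4).
x=1.900000, u=-2.100000:
  k1 = f(1.900000, -2.100000) = -3.864000
  k2 = f(2.045000, -2.660280) = -4.894915
  k3 = f(2.045000, -2.809763) = -5.169963
  k4 = f(2.190000, -3.599289) = -6.622692
  u ← -2.100000 + (0.29/6)·(k1 + 2k2 + 2k3 + k4) = -3.579795
u(2.19) ≈ -3.5798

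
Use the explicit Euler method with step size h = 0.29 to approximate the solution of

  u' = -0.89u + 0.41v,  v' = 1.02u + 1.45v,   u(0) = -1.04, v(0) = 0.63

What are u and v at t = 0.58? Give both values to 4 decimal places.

-0.4470, 0.6282

Euler on (u,v): u_{n+1} = u_n + h·u', v_{n+1} = v_n + h·v'.
0.000000: (-1.040000, 0.630000); f=(1.183900, -0.147300) → (-0.696669, 0.587283)
0.290000: (-0.696669, 0.587283); f=(0.860821, 0.140958) → (-0.447031, 0.628161)
(u(0.58), v(0.58)) ≈ (-0.4470, 0.6282)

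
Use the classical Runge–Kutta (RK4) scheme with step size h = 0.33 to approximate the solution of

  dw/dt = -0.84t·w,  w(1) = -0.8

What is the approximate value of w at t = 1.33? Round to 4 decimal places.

RK4: k1 = f(t_n, w_n); k2 = f(t_n + h/2, w_n + (h/2)·k1); k3 = f(t_n + h/2, w_n + (h/2)·k2); k4 = f(t_n + h, w_n + h·k3); w_{n+1} = w_n + (h/6)·(k1 + 2k2 + 2k3 + k4).
t=1.000000, w=-0.800000:
  k1 = f(1.000000, -0.800000) = 0.672000
  k2 = f(1.165000, -0.689120) = 0.674373
  k3 = f(1.165000, -0.688728) = 0.673990
  k4 = f(1.330000, -0.577583) = 0.645276
  w ← -0.800000 + (0.33/6)·(k1 + 2k2 + 2k3 + k4) = -0.579230
w(1.33) ≈ -0.5792

-0.5792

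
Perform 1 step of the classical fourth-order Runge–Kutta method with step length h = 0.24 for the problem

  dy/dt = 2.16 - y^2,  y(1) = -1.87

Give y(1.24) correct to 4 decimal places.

-2.4093

RK4: k1 = f(t_n, y_n); k2 = f(t_n + h/2, y_n + (h/2)·k1); k3 = f(t_n + h/2, y_n + (h/2)·k2); k4 = f(t_n + h, y_n + h·k3); y_{n+1} = y_n + (h/6)·(k1 + 2k2 + 2k3 + k4).
t=1.000000, y=-1.870000:
  k1 = f(1.000000, -1.870000) = -1.336900
  k2 = f(1.120000, -2.030428) = -1.962638
  k3 = f(1.120000, -2.105517) = -2.273200
  k4 = f(1.240000, -2.415568) = -3.674969
  y ← -1.870000 + (0.24/6)·(k1 + 2k2 + 2k3 + k4) = -2.409342
y(1.24) ≈ -2.4093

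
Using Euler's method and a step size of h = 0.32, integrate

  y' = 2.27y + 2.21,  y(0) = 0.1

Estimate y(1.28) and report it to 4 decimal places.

8.5631

Euler: y_{n+1} = y_n + h·f(x_n, y_n).
x=0.000000, y=0.100000: f=2.437000 → y ← 0.100000 + 0.32·2.437000 = 0.879840
x=0.320000, y=0.879840: f=4.207237 → y ← 0.879840 + 0.32·4.207237 = 2.226156
x=0.640000, y=2.226156: f=7.263374 → y ← 2.226156 + 0.32·7.263374 = 4.550435
x=0.960000, y=4.550435: f=12.539488 → y ← 4.550435 + 0.32·12.539488 = 8.563072
y(1.28) ≈ 8.5631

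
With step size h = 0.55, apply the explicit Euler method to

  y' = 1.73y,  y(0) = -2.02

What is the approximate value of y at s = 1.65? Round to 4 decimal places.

Euler: y_{n+1} = y_n + h·f(s_n, y_n).
s=0.000000, y=-2.020000: f=-3.494600 → y ← -2.020000 + 0.55·(-3.494600) = -3.942030
s=0.550000, y=-3.942030: f=-6.819712 → y ← -3.942030 + 0.55·(-6.819712) = -7.692872
s=1.100000, y=-7.692872: f=-13.308668 → y ← -7.692872 + 0.55·(-13.308668) = -15.012639
y(1.65) ≈ -15.0126

-15.0126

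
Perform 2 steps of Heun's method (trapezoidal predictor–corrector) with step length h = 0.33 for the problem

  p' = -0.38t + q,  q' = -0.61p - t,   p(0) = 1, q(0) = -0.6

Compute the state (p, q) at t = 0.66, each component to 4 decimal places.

Heun on (p,q): k1 = f(t_n, state_n); k2 = f(t_n + h, state_n + h·k1); state_{n+1} = state_n + (h/2)·(k1 + k2).
0.000000: (1.000000, -0.600000)
  k1 = (-0.600000, -0.610000)
  predictor → (0.802000, -0.801300)
  k2 = (-0.926700, -0.819220)
  → (0.748094, -0.835821)
0.330000: (0.748094, -0.835821)
  k1 = (-0.961221, -0.786338)
  predictor → (0.430891, -1.095313)
  k2 = (-1.346113, -0.922844)
  → (0.367384, -1.117836)
(p(0.66), q(0.66)) ≈ (0.3674, -1.1178)

0.3674, -1.1178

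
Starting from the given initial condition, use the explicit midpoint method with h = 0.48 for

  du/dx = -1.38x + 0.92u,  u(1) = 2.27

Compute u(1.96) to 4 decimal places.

2.5322

Midpoint: k1 = f(x_n, u_n); k2 = f(x_n + h/2, u_n + (h/2)·k1); u_{n+1} = u_n + h·k2.
x=1.000000, u=2.270000:
  k1 = f(1.000000, 2.270000) = 0.708400
  k2 = f(1.240000, 2.440016) = 0.533615
  u ← 2.270000 + 0.48·0.533615 = 2.526135
x=1.480000, u=2.526135:
  k1 = f(1.480000, 2.526135) = 0.281644
  k2 = f(1.720000, 2.593730) = 0.012631
  u ← 2.526135 + 0.48·0.012631 = 2.532198
u(1.96) ≈ 2.5322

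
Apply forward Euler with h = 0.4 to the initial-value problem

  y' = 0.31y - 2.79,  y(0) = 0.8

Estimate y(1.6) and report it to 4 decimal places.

-4.0882

Euler: y_{n+1} = y_n + h·f(s_n, y_n).
s=0.000000, y=0.800000: f=-2.542000 → y ← 0.800000 + 0.4·(-2.542000) = -0.216800
s=0.400000, y=-0.216800: f=-2.857208 → y ← -0.216800 + 0.4·(-2.857208) = -1.359683
s=0.800000, y=-1.359683: f=-3.211502 → y ← -1.359683 + 0.4·(-3.211502) = -2.644284
s=1.200000, y=-2.644284: f=-3.609728 → y ← -2.644284 + 0.4·(-3.609728) = -4.088175
y(1.6) ≈ -4.0882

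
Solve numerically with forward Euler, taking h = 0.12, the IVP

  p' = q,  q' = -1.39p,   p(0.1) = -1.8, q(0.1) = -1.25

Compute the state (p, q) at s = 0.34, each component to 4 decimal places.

Euler on (p,q): p_{n+1} = p_n + h·p', q_{n+1} = q_n + h·q'.
0.100000: (-1.800000, -1.250000); f=(-1.250000, 2.502000) → (-1.950000, -0.949760)
0.220000: (-1.950000, -0.949760); f=(-0.949760, 2.710500) → (-2.063971, -0.624500)
(p(0.34), q(0.34)) ≈ (-2.0640, -0.6245)

-2.0640, -0.6245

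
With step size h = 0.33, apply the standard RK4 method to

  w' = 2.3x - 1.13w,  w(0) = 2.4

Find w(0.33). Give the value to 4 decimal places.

1.7642

RK4: k1 = f(x_n, w_n); k2 = f(x_n + h/2, w_n + (h/2)·k1); k3 = f(x_n + h/2, w_n + (h/2)·k2); k4 = f(x_n + h, w_n + h·k3); w_{n+1} = w_n + (h/6)·(k1 + 2k2 + 2k3 + k4).
x=0.000000, w=2.400000:
  k1 = f(0.000000, 2.400000) = -2.712000
  k2 = f(0.165000, 1.952520) = -1.826848
  k3 = f(0.165000, 2.098570) = -1.991884
  k4 = f(0.330000, 1.742678) = -1.210226
  w ← 2.400000 + (0.33/6)·(k1 + 2k2 + 2k3 + k4) = 1.764217
w(0.33) ≈ 1.7642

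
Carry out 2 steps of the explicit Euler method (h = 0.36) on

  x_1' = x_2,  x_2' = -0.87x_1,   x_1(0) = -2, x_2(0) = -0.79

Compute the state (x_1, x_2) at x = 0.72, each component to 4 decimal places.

Euler on (x_1,x_2): x_1_{n+1} = x_1_n + h·x_1', x_2_{n+1} = x_2_n + h·x_2'.
0.000000: (-2.000000, -0.790000); f=(-0.790000, 1.740000) → (-2.284400, -0.163600)
0.360000: (-2.284400, -0.163600); f=(-0.163600, 1.987428) → (-2.343296, 0.551874)
(x_1(0.72), x_2(0.72)) ≈ (-2.3433, 0.5519)

-2.3433, 0.5519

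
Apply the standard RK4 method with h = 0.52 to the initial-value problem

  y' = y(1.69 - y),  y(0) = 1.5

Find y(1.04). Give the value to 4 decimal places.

1.6534

RK4: k1 = f(s_n, y_n); k2 = f(s_n + h/2, y_n + (h/2)·k1); k3 = f(s_n + h/2, y_n + (h/2)·k2); k4 = f(s_n + h, y_n + h·k3); y_{n+1} = y_n + (h/6)·(k1 + 2k2 + 2k3 + k4).
s=0.000000, y=1.500000:
  k1 = f(0.000000, 1.500000) = 0.285000
  k2 = f(0.260000, 1.574100) = 0.182438
  k3 = f(0.260000, 1.547434) = 0.220612
  k4 = f(0.520000, 1.614718) = 0.121559
  y ← 1.500000 + (0.52/6)·(k1 + 2k2 + 2k3 + k4) = 1.605097
s=0.520000, y=1.605097:
  k1 = f(0.520000, 1.605097) = 0.136277
  k2 = f(0.780000, 1.640529) = 0.081158
  k3 = f(0.780000, 1.626198) = 0.103754
  k4 = f(1.040000, 1.659049) = 0.051349
  y ← 1.605097 + (0.52/6)·(k1 + 2k2 + 2k3 + k4) = 1.653410
y(1.04) ≈ 1.6534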